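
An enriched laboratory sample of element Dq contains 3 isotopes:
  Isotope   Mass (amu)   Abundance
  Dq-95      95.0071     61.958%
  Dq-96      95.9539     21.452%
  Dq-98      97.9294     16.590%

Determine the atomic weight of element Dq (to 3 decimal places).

Weight each isotope mass by its fractional abundance: 0.61958 × 95.0071 + 0.21452 × 95.9539 + 0.16590 × 97.9294
= 58.86450 + 20.58403 + 16.24649 = 95.69502 amu

95.695 amu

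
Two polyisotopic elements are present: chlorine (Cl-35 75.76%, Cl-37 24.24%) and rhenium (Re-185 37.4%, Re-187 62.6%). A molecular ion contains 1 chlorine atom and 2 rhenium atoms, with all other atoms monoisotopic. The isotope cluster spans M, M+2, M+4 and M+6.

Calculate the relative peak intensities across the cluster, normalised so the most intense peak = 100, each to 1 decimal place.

25.8 : 94.7 : 100.0 : 23.1

Chlorine pattern (n=1): 0.7576 : 0.2424
Rhenium pattern (n=2): 0.139876 : 0.468248 : 0.391876
Convolve the two distributions (both contribute in 2-u steps):
  M: 0.7576×0.139876 = 0.105970
  M+2: 0.7576×0.468248 + 0.2424×0.139876 = 0.388651
  M+4: 0.7576×0.391876 + 0.2424×0.468248 = 0.410389
  M+6: 0.2424×0.391876 = 0.094991
Scale to base peak (0.410389) = 100: 25.8 : 94.7 : 100.0 : 23.1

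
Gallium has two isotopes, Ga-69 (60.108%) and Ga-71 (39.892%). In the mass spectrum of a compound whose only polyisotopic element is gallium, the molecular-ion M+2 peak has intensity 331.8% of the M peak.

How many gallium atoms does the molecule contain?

With n Ga atoms, P(M+2)/P(M) = C(n,1)·p^(n−1)q / p^n = n·q/p = n · 0.39892/0.60108.
n = 3.318 × 0.60108/0.39892 = 5.00 ≈ 5

5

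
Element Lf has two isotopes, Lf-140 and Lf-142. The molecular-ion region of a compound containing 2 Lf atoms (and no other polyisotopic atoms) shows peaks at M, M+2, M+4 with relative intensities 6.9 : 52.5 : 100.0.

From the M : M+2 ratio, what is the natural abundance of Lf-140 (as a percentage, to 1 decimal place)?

20.8%

Let p = fractional abundance of Lf-140. I(M+2)/I(M) = [C(2,1)·p^1·(1−p)] / p^2 = 2·(1−p)/p = 52.5/6.9 = 7.6087
(1−p)/p = 7.6087/2 = 3.8043  ⇒  p = 1/(1 + 3.8043) = 0.2081
Lf-140: 20.8%, Lf-142: 79.2%.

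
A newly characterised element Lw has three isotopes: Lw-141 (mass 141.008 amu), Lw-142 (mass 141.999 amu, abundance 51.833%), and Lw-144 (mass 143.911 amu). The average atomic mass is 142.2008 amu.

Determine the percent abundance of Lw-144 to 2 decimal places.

23.39%

Let x and y be the fractions of Lw-141 and Lw-144. Then x + y = 1 − 0.51833 = 0.48167 and 141.008x + 143.911y = 142.2008 − 0.51833×141.999 = 68.59845833.
Substituting: 141.008x + 143.911(0.48167 − x) = 68.59845833
(141.008 − 143.911)x = -0.71915304  ⇒  x = 0.24773, y = 0.23394
Lw-141: 24.77%, Lw-144: 23.39%.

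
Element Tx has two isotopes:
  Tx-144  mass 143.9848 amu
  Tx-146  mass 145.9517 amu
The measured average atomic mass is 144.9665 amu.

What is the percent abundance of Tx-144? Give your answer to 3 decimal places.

Writing the weighted mean with unknown fraction x of Tx-144:
143.9848·x + 145.9517·(1 − x) = 144.9665
(143.9848 − 145.9517)·x = 144.9665 − 145.9517
x = -0.9852 / -1.9669 = 0.50089 → 50.089% Tx-144, 49.911% Tx-146.

50.089%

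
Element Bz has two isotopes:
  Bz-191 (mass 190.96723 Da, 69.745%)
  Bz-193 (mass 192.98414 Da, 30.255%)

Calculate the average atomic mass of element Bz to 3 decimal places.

The abundance-weighted mean is 0.69745 × 190.96723 + 0.30255 × 192.98414
= 133.190095 + 58.387352 = 191.577447 Da

191.577 Da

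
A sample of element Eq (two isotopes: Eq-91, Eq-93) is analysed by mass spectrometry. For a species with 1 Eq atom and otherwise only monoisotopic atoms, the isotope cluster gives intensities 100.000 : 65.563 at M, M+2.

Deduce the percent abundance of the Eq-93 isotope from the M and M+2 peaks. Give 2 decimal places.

39.60%

Write p for the Eq-91 fraction. I(M+2)/I(M) = [C(1,1)·p^0·(1−p)] / p^1 = 1·(1−p)/p = 65.563/100.000 = 0.6556
(1−p)/p = 0.6556/1 = 0.6556  ⇒  p = 1/(1 + 0.6556) = 0.6040
Eq-91: 60.40%, Eq-93: 39.60%.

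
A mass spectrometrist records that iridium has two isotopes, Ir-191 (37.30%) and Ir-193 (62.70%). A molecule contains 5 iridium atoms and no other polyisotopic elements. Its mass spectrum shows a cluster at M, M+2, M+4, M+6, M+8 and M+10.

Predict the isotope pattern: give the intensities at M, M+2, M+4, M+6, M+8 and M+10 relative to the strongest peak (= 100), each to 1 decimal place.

The 5 Ir atoms are independent, so intensities follow the terms of (0.3730 + 0.6270)^5.
P(M) = 0.3730^5 = 0.007220
P(M+2) = 5 × 0.3730^4 × 0.6270^1 = 0.060684
P(M+4) = 10 × 0.3730^3 × 0.6270^2 = 0.204015
P(M+6) = 10 × 0.3730^2 × 0.6270^3 = 0.342942
P(M+8) = 5 × 0.3730^1 × 0.6270^4 = 0.288237
P(M+10) = 0.6270^5 = 0.096903
The M+6 peak is largest (0.342942); scaling to 100 gives 2.1 : 17.7 : 59.5 : 100.0 : 84.0 : 28.3.

2.1 : 17.7 : 59.5 : 100.0 : 84.0 : 28.3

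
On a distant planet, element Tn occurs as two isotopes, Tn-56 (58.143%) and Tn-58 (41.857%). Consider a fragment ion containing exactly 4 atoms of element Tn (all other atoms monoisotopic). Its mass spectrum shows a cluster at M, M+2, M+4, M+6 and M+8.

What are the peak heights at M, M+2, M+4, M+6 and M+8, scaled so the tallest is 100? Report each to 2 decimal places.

The 4 Tn atoms are independent, so intensities follow the terms of (0.58143 + 0.41857)^4.
P(M) = 0.58143^4 = 0.114285
P(M+2) = 4 × 0.58143^3 × 0.41857^1 = 0.329094
P(M+4) = 6 × 0.58143^2 × 0.41857^2 = 0.355371
P(M+6) = 4 × 0.58143^1 × 0.41857^3 = 0.170554
P(M+8) = 0.41857^4 = 0.030695
The M+4 peak is largest (0.355371); scaling to 100 gives 32.16 : 92.61 : 100.00 : 47.99 : 8.64.

32.16 : 92.61 : 100.00 : 47.99 : 8.64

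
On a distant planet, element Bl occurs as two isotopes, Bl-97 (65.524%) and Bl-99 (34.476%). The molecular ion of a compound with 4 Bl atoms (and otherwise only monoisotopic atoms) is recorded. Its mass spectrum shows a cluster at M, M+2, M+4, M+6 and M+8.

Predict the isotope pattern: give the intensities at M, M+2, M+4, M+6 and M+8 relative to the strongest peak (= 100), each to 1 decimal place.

Expanding (0.65524 + 0.34476)^4:
P(M) = 0.65524^4 = 0.184332
P(M+2) = 4 × 0.65524^3 × 0.34476^1 = 0.387952
P(M+4) = 6 × 0.65524^2 × 0.34476^2 = 0.306186
P(M+6) = 4 × 0.65524^1 × 0.34476^3 = 0.107402
P(M+8) = 0.34476^4 = 0.014128
The M+2 peak is largest (0.387952); scaling to 100 gives 47.5 : 100.0 : 78.9 : 27.7 : 3.6.

47.5 : 100.0 : 78.9 : 27.7 : 3.6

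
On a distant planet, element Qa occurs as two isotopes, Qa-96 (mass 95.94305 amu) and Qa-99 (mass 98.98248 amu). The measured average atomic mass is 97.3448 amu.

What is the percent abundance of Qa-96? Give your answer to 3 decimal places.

With x = fraction of Qa-96 (so Qa-99 is 1 − x):
95.94305·x + 98.98248·(1 − x) = 97.3448
(95.94305 − 98.98248)·x = 97.3448 − 98.98248
x = -1.63768 / -3.03943 = 0.53881 → 53.881% Qa-96, 46.119% Qa-99.

53.881%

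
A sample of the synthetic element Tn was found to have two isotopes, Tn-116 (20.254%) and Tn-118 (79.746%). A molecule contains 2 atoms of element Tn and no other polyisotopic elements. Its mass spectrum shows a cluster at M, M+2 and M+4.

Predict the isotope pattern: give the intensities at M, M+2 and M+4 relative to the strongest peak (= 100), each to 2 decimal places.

6.45 : 50.80 : 100.00

Expanding (0.20254 + 0.79746)^2:
P(M) = 0.20254^2 = 0.041022
P(M+2) = 2 × 0.20254^1 × 0.79746^1 = 0.323035
P(M+4) = 0.79746^2 = 0.635942
The M+4 peak is largest (0.635942); scaling to 100 gives 6.45 : 50.80 : 100.00.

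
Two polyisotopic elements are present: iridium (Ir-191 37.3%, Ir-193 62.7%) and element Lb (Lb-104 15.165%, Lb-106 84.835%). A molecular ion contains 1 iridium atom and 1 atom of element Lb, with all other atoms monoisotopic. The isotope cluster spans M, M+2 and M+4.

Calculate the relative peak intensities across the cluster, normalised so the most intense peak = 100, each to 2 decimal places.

10.63 : 77.37 : 100.00

Iridium pattern (n=1): 0.3730 : 0.6270
Element Lb pattern (n=1): 0.15165 : 0.84835
Convolve the two distributions (both contribute in 2-u steps):
  M: 0.3730×0.15165 = 0.056565
  M+2: 0.3730×0.84835 + 0.6270×0.15165 = 0.411519
  M+4: 0.6270×0.84835 = 0.531915
Scale to base peak (0.531915) = 100: 10.63 : 77.37 : 100.00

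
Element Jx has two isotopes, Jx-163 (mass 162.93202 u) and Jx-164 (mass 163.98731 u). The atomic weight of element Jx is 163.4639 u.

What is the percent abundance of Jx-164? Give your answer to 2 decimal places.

50.40%

Let x be the fractional abundance of Jx-163; then Jx-164 has abundance 1 − x.
162.93202·x + 163.98731·(1 − x) = 163.4639
(162.93202 − 163.98731)·x = 163.4639 − 163.98731
x = -0.52341 / -1.05529 = 0.49599 → 49.60% Jx-163, 50.40% Jx-164.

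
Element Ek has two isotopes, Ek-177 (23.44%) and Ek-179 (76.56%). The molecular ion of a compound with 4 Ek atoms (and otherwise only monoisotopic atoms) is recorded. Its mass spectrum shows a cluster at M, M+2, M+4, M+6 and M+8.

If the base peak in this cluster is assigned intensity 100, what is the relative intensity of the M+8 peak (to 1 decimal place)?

Binomial terms of (0.2344 + 0.7656)^4: M 0.0030, M+2 0.0394, M+4 0.1932, M+6 0.4207, M+8 0.3436 → M+6 is the base peak.
P(M+6) = C(4,3) × 0.2344^1 × 0.7656^3 = 4 × 0.2344 × 0.44875136 = 0.420749 (base)
P(M+8) = C(4,4) × 0.2344^0 × 0.7656^4 = 1 × 1.0000 × 0.34356404 = 0.343564
Relative intensity = 0.343564 / 0.420749 × 100 = 81.7

81.7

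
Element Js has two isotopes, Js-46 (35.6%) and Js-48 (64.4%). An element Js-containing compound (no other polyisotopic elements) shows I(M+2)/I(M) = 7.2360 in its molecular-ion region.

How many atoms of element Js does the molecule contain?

For n independent Js atoms, I(M+2)/I(M) = n · (abundance Js-48) / (abundance Js-46) = n · 0.644/0.356.
n = 7.2360 × 0.356/0.644 = 4.00 ≈ 4

4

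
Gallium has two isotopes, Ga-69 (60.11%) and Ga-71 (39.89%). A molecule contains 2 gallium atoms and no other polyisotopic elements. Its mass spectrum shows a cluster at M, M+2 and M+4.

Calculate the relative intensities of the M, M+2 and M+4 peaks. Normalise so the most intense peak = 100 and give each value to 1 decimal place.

The 2 Ga atoms are independent, so intensities follow the terms of (0.6011 + 0.3989)^2.
P(M) = 0.6011^2 = 0.361321
P(M+2) = 2 × 0.6011^1 × 0.3989^1 = 0.479558
P(M+4) = 0.3989^2 = 0.159121
The M+2 peak is largest (0.479558); scaling to 100 gives 75.3 : 100.0 : 33.2.

75.3 : 100.0 : 33.2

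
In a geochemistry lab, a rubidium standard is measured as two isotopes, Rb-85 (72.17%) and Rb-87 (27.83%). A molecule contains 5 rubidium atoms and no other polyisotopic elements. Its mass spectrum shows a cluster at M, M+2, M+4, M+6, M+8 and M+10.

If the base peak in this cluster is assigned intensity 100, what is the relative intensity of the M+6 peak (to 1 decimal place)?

Term probabilities: M 0.1958, M+2 0.3775, M+4 0.2911, M+6 0.1123, M+8 0.0216, M+10 0.0017. Base peak = M+2.
P(M+2) = C(5,1) × 0.7217^4 × 0.2783^1 = 5 × 0.27128565 × 0.2783 = 0.377494 (base)
P(M+6) = C(5,3) × 0.7217^2 × 0.2783^3 = 10 × 0.52085089 × 0.02155458 = 0.112267
Relative intensity = 0.112267 / 0.377494 × 100 = 29.7

29.7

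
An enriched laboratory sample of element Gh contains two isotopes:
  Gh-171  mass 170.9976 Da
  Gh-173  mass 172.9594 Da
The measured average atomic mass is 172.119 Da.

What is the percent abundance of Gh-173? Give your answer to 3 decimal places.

57.162%

Writing the weighted mean with unknown fraction x of Gh-171:
170.9976·x + 172.9594·(1 − x) = 172.119
(170.9976 − 172.9594)·x = 172.119 − 172.9594
x = -0.8404 / -1.9618 = 0.42838 → 42.838% Gh-171, 57.162% Gh-173.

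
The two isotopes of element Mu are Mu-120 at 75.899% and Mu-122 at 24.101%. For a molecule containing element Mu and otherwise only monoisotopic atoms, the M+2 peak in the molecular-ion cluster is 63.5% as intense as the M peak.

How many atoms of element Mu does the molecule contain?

With n Mu atoms, P(M+2)/P(M) = C(n,1)·p^(n−1)q / p^n = n·q/p = n · 0.24101/0.75899.
n = 0.635 × 0.75899/0.24101 = 2.00 ≈ 2

2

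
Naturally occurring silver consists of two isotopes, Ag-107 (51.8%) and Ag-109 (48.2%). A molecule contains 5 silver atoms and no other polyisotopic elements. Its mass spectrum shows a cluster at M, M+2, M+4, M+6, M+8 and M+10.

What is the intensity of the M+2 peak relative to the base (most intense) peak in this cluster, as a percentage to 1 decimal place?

Term probabilities: M 0.0373, M+2 0.1735, M+4 0.3229, M+6 0.3005, M+8 0.1398, M+10 0.0260. Base peak = M+4.
P(M+4) = C(5,2) × 0.518^3 × 0.482^2 = 10 × 0.13899183 × 0.232324 = 0.322911 (base)
P(M+2) = C(5,1) × 0.518^4 × 0.482^1 = 5 × 0.07199777 × 0.4820 = 0.173515
Relative intensity = 0.173515 / 0.322911 × 100 = 53.7

53.7%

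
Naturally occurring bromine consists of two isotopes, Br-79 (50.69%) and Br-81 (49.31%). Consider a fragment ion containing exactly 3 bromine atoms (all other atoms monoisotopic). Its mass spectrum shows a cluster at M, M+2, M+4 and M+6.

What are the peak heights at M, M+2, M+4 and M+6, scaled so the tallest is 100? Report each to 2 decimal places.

The 3 Br atoms are independent, so intensities follow the terms of (0.5069 + 0.4931)^3.
P(M) = 0.5069^3 = 0.130247
P(M+2) = 3 × 0.5069^2 × 0.4931^1 = 0.380103
P(M+4) = 3 × 0.5069^1 × 0.4931^2 = 0.369755
P(M+6) = 0.4931^3 = 0.119896
The M+2 peak is largest (0.380103); scaling to 100 gives 34.27 : 100.00 : 97.28 : 31.54.

34.27 : 100.00 : 97.28 : 31.54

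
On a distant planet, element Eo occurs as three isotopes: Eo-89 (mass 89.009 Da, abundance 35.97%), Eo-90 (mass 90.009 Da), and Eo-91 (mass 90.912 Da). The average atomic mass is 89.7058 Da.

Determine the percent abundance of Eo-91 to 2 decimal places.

The remaining 64.03% is split between Eo-90 (fraction x) and Eo-91 (fraction 0.6403 − x).
Substituting: 90.009x + 90.912(0.6403 − x) = 57.6892627
(90.009 − 90.912)x = -0.5216909  ⇒  x = 0.57773, y = 0.06257
Eo-90: 57.77%, Eo-91: 6.26%.

6.26%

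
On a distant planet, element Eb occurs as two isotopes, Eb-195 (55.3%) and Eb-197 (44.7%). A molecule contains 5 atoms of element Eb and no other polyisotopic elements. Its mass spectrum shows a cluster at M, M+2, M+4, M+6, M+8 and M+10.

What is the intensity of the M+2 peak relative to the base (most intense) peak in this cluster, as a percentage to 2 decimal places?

Binomial terms of (0.553 + 0.447)^5: M 0.0517, M+2 0.2090, M+4 0.3379, M+6 0.2731, M+8 0.1104, M+10 0.0178 → M+4 is the base peak.
P(M+4) = C(5,2) × 0.553^3 × 0.447^2 = 10 × 0.16911238 × 0.199809 = 0.337902 (base)
P(M+2) = C(5,1) × 0.553^4 × 0.447^1 = 5 × 0.09351914 × 0.4470 = 0.209015
Relative intensity = 0.209015 / 0.337902 × 100 = 61.86

61.86%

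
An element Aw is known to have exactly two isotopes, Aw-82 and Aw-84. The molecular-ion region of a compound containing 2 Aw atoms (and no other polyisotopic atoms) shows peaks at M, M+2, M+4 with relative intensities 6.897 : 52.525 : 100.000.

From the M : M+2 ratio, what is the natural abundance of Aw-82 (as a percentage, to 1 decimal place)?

Let p = fractional abundance of Aw-82. I(M+2)/I(M) = [C(2,1)·p^1·(1−p)] / p^2 = 2·(1−p)/p = 52.525/6.897 = 7.6156
(1−p)/p = 7.6156/2 = 3.8078  ⇒  p = 1/(1 + 3.8078) = 0.2080
Aw-82: 20.8%, Aw-84: 79.2%.

20.8%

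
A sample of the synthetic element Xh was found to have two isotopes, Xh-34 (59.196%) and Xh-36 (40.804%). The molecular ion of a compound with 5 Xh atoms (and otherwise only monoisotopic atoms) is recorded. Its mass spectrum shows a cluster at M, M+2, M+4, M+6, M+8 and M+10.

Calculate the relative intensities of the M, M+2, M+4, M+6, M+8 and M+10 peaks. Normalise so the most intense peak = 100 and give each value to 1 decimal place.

The 5 Xh atoms are independent, so intensities follow the terms of (0.59196 + 0.40804)^5.
P(M) = 0.59196^5 = 0.072688
P(M+2) = 5 × 0.59196^4 × 0.40804^1 = 0.250520
P(M+4) = 10 × 0.59196^3 × 0.40804^2 = 0.345368
P(M+6) = 10 × 0.59196^2 × 0.40804^3 = 0.238064
P(M+8) = 5 × 0.59196^1 × 0.40804^4 = 0.082049
P(M+10) = 0.40804^5 = 0.011311
The M+4 peak is largest (0.345368); scaling to 100 gives 21.0 : 72.5 : 100.0 : 68.9 : 23.8 : 3.3.

21.0 : 72.5 : 100.0 : 68.9 : 23.8 : 3.3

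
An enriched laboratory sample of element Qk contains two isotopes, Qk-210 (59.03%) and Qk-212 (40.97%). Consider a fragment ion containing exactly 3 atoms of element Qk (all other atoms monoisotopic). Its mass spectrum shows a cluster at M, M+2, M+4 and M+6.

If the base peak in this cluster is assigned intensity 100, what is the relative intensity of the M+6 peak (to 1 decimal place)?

16.1

Term probabilities: M 0.2057, M+2 0.4283, M+4 0.2973, M+6 0.0688. Base peak = M+2.
P(M+2) = C(3,1) × 0.5903^2 × 0.4097^1 = 3 × 0.34845409 × 0.4097 = 0.428285 (base)
P(M+6) = C(3,3) × 0.5903^0 × 0.4097^3 = 1 × 1.0000 × 0.06876982 = 0.068770
Relative intensity = 0.068770 / 0.428285 × 100 = 16.1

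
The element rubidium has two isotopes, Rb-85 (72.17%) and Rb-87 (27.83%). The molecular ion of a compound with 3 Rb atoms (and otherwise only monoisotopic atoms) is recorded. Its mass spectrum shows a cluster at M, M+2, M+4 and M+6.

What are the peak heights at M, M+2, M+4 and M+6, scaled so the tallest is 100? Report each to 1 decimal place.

Each Rb atom is independently Rb-85 (p = 0.7217) or Rb-87 (q = 0.2783); the cluster is the binomial expansion (p + q)^3.
P(M) = 0.7217^3 = 0.375898
P(M+2) = 3 × 0.7217^2 × 0.2783^1 = 0.434858
P(M+4) = 3 × 0.7217^1 × 0.2783^2 = 0.167689
P(M+6) = 0.2783^3 = 0.021555
The M+2 peak is largest (0.434858); scaling to 100 gives 86.4 : 100.0 : 38.6 : 5.0.

86.4 : 100.0 : 38.6 : 5.0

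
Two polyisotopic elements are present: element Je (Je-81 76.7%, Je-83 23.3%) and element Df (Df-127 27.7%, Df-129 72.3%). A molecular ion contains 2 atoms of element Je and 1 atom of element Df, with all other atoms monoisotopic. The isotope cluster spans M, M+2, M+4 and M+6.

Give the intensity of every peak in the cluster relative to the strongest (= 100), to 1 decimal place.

Element Je pattern (n=2): 0.588289 : 0.357422 : 0.054289
Element Df pattern (n=1): 0.2770 : 0.7230
Convolve the two distributions (both contribute in 2-u steps):
  M: 0.588289×0.2770 = 0.162956
  M+2: 0.588289×0.7230 + 0.357422×0.2770 = 0.524339
  M+4: 0.357422×0.7230 + 0.054289×0.2770 = 0.273454
  M+6: 0.054289×0.7230 = 0.039251
Scale to base peak (0.524339) = 100: 31.1 : 100.0 : 52.2 : 7.5

31.1 : 100.0 : 52.2 : 7.5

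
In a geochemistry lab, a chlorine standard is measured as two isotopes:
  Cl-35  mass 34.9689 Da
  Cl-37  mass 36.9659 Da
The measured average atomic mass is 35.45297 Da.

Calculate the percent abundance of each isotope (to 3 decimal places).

Writing the weighted mean with unknown fraction x of Cl-35:
34.9689·x + 36.9659·(1 − x) = 35.45297
(34.9689 − 36.9659)·x = 35.45297 − 36.9659
x = -1.51293 / -1.9970 = 0.75760 → 75.760% Cl-35, 24.240% Cl-37.

Cl-35: 75.760%, Cl-37: 24.240%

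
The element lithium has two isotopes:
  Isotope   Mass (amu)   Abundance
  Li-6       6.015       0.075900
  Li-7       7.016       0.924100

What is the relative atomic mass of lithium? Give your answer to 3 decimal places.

6.940 amu

Ar = Σ fᵢ·mᵢ = 0.075900 × 6.015 + 0.924100 × 7.016
= 0.4565 + 6.4835 = 6.9400 amu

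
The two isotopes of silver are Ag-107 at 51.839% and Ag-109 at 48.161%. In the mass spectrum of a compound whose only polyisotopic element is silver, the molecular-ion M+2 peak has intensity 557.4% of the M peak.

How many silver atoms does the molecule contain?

For n independent Ag atoms, I(M+2)/I(M) = n · (abundance Ag-109) / (abundance Ag-107) = n · 0.48161/0.51839.
n = 5.574 × 0.51839/0.48161 = 6.00 ≈ 6

6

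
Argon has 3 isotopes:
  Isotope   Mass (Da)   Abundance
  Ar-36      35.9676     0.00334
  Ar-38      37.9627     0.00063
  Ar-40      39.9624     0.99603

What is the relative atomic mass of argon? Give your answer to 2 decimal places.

39.95 Da

Average mass = Σ (abundance × isotope mass) = 0.00334 × 35.9676 + 0.00063 × 37.9627 + 0.99603 × 39.9624
= 0.12013 + 0.02392 + 39.80375 = 39.94780 Da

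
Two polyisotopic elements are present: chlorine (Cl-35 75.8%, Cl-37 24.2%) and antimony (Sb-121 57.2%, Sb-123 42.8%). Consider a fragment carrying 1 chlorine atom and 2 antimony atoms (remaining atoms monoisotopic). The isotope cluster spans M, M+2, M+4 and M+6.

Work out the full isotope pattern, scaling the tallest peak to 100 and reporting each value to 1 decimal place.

55.1 : 100.0 : 57.1 : 9.8

Chlorine pattern (n=1): 0.7580 : 0.2420
Antimony pattern (n=2): 0.327184 : 0.489632 : 0.183184
Convolve the two distributions (both contribute in 2-u steps):
  M: 0.7580×0.327184 = 0.248005
  M+2: 0.7580×0.489632 + 0.2420×0.327184 = 0.450320
  M+4: 0.7580×0.183184 + 0.2420×0.489632 = 0.257344
  M+6: 0.2420×0.183184 = 0.044331
Scale to base peak (0.450320) = 100: 55.1 : 100.0 : 57.1 : 9.8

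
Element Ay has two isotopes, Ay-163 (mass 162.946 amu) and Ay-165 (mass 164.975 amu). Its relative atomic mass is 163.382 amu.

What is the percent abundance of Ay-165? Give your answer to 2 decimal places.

21.49%

Writing the weighted mean with unknown fraction x of Ay-163:
162.946·x + 164.975·(1 − x) = 163.382
(162.946 − 164.975)·x = 163.382 − 164.975
x = -1.593 / -2.029 = 0.78512 → 78.51% Ay-163, 21.49% Ay-165.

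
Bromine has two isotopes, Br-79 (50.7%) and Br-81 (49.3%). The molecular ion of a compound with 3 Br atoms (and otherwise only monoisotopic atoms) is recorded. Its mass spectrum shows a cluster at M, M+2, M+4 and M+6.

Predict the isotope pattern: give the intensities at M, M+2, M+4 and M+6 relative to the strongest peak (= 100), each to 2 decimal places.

34.28 : 100.00 : 97.24 : 31.52

Expanding (0.507 + 0.493)^3:
P(M) = 0.507^3 = 0.130324
P(M+2) = 3 × 0.507^2 × 0.493^1 = 0.380175
P(M+4) = 3 × 0.507^1 × 0.493^2 = 0.369678
P(M+6) = 0.493^3 = 0.119823
The M+2 peak is largest (0.380175); scaling to 100 gives 34.28 : 100.00 : 97.24 : 31.52.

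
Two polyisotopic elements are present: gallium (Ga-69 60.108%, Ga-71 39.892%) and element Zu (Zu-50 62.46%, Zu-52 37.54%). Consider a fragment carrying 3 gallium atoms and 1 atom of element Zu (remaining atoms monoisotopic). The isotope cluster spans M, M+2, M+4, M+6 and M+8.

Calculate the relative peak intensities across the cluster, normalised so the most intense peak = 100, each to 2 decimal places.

Gallium pattern (n=3): 0.2171685 : 0.432386 : 0.2869625 : 0.063483
Element Zu pattern (n=1): 0.6246 : 0.3754
Convolve the two distributions (both contribute in 2-u steps):
  M: 0.2171685×0.6246 = 0.135643
  M+2: 0.2171685×0.3754 + 0.432386×0.6246 = 0.351593
  M+4: 0.432386×0.3754 + 0.2869625×0.6246 = 0.341554
  M+6: 0.2869625×0.3754 + 0.063483×0.6246 = 0.147377
  M+8: 0.063483×0.3754 = 0.023832
Scale to base peak (0.351593) = 100: 38.58 : 100.00 : 97.14 : 41.92 : 6.78

38.58 : 100.00 : 97.14 : 41.92 : 6.78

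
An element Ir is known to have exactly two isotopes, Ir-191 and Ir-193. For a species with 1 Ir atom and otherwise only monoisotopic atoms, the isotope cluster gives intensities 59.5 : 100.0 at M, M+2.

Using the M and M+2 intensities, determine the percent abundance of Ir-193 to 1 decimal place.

62.7%

Let p = fractional abundance of Ir-191. I(M+2)/I(M) = [C(1,1)·p^0·(1−p)] / p^1 = 1·(1−p)/p = 100.0/59.5 = 1.6807
(1−p)/p = 1.6807/1 = 1.6807  ⇒  p = 1/(1 + 1.6807) = 0.3730
Ir-191: 37.3%, Ir-193: 62.7%.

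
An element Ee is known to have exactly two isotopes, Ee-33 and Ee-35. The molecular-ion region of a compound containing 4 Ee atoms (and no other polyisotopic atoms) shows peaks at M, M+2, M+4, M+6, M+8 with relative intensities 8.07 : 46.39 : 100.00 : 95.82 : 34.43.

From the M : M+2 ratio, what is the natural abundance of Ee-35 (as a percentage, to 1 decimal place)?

59.0%

If p is the fraction of Ee that is Ee-33, then I(M+2)/I(M) = [C(4,1)·p^3·(1−p)] / p^4 = 4·(1−p)/p = 46.39/8.07 = 5.7485
(1−p)/p = 5.7485/4 = 1.4371  ⇒  p = 1/(1 + 1.4371) = 0.4103
Ee-33: 41.0%, Ee-35: 59.0%.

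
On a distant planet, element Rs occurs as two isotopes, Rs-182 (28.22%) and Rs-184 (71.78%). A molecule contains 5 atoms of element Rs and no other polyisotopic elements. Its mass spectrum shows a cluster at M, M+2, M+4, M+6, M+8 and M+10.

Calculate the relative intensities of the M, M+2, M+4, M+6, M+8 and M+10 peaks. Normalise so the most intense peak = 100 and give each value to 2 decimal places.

0.48 : 6.08 : 30.91 : 78.63 : 100.00 : 50.87

Expanding (0.2822 + 0.7178)^5:
P(M) = 0.2822^5 = 0.001790
P(M+2) = 5 × 0.2822^4 × 0.7178^1 = 0.022762
P(M+4) = 10 × 0.2822^3 × 0.7178^2 = 0.115792
P(M+6) = 10 × 0.2822^2 × 0.7178^3 = 0.294527
P(M+8) = 5 × 0.2822^1 × 0.7178^4 = 0.374577
P(M+10) = 0.7178^5 = 0.190554
The M+8 peak is largest (0.374577); scaling to 100 gives 0.48 : 6.08 : 30.91 : 78.63 : 100.00 : 50.87.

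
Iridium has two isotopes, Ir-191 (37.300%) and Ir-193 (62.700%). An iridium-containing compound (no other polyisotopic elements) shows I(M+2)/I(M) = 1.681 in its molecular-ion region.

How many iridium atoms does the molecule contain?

1

The M+2/M ratio from n Ir atoms is n · q/p = n · 0.62700/0.37300.
n = 1.681 × 0.37300/0.62700 = 1.00 ≈ 1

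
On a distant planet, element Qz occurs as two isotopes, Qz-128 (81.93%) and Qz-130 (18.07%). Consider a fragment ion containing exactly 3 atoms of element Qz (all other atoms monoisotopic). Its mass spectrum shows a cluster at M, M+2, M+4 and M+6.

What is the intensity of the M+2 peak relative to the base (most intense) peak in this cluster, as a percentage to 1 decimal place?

66.2%

(0.8193 + 0.1807)^3 gives M 0.5500, M+2 0.3639, M+4 0.0803, M+6 0.0059; the largest is M.
P(M) = C(3,0) × 0.8193^3 × 0.1807^0 = 1 × 0.54995717 × 1.0000 = 0.549957 (base)
P(M+2) = C(3,1) × 0.8193^2 × 0.1807^1 = 3 × 0.67125249 × 0.1807 = 0.363886
Relative intensity = 0.363886 / 0.549957 × 100 = 66.2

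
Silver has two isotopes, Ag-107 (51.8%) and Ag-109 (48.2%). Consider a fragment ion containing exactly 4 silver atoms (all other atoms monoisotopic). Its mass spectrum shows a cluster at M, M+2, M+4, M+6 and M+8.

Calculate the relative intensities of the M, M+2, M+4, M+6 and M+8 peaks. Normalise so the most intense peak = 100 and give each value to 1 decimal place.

19.2 : 71.6 : 100.0 : 62.0 : 14.4

Expanding (0.518 + 0.482)^4:
P(M) = 0.518^4 = 0.071998
P(M+2) = 4 × 0.518^3 × 0.482^1 = 0.267976
P(M+4) = 6 × 0.518^2 × 0.482^2 = 0.374029
P(M+6) = 4 × 0.518^1 × 0.482^3 = 0.232023
P(M+8) = 0.482^4 = 0.053974
The M+4 peak is largest (0.374029); scaling to 100 gives 19.2 : 71.6 : 100.0 : 62.0 : 14.4.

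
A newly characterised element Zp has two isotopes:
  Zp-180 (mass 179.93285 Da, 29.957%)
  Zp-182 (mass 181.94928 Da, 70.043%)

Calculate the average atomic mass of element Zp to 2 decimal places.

Average mass = Σ (abundance × isotope mass) = 0.29957 × 179.93285 + 0.70043 × 181.94928
= 53.902484 + 127.442734 = 181.345218 Da

181.35 Da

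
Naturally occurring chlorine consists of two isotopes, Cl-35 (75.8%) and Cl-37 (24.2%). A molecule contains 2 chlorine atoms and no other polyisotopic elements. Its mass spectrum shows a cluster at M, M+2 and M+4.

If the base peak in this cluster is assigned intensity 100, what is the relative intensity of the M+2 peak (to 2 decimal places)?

Binomial terms of (0.758 + 0.242)^2: M 0.5746, M+2 0.3669, M+4 0.0586 → M is the base peak.
P(M) = C(2,0) × 0.758^2 × 0.242^0 = 1 × 0.574564 × 1.0000 = 0.574564 (base)
P(M+2) = C(2,1) × 0.758^1 × 0.242^1 = 2 × 0.7580 × 0.2420 = 0.366872
Relative intensity = 0.366872 / 0.574564 × 100 = 63.85

63.85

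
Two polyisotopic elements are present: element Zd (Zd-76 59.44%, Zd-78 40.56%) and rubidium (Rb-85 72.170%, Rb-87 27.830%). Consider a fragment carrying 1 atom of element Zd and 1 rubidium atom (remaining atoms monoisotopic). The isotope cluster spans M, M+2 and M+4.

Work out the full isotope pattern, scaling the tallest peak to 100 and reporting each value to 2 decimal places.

Element Zd pattern (n=1): 0.5944 : 0.4056
Rubidium pattern (n=1): 0.7217 : 0.2783
Convolve the two distributions (both contribute in 2-u steps):
  M: 0.5944×0.7217 = 0.428978
  M+2: 0.5944×0.2783 + 0.4056×0.7217 = 0.458143
  M+4: 0.4056×0.2783 = 0.112878
Scale to base peak (0.458143) = 100: 93.63 : 100.00 : 24.64

93.63 : 100.00 : 24.64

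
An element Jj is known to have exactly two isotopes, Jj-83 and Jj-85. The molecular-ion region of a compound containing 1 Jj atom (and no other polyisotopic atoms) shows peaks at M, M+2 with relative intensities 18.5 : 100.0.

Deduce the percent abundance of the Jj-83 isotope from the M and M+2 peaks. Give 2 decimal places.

15.61%

Write p for the Jj-83 fraction. I(M+2)/I(M) = [C(1,1)·p^0·(1−p)] / p^1 = 1·(1−p)/p = 100.0/18.5 = 5.4054
(1−p)/p = 5.4054/1 = 5.4054  ⇒  p = 1/(1 + 5.4054) = 0.1561
Jj-83: 15.61%, Jj-85: 84.39%.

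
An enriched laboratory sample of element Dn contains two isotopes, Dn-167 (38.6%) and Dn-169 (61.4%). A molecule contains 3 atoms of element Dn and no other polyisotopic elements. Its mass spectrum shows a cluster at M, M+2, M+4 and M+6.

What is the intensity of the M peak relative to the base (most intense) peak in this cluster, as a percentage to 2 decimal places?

(0.386 + 0.614)^3 gives M 0.0575, M+2 0.2745, M+4 0.4366, M+6 0.2315; the largest is M+4.
P(M+4) = C(3,2) × 0.386^1 × 0.614^2 = 3 × 0.3860 × 0.376996 = 0.436561 (base)
P(M) = C(3,0) × 0.386^3 × 0.614^0 = 1 × 0.05751246 × 1.0000 = 0.057512
Relative intensity = 0.057512 / 0.436561 × 100 = 13.17

13.17%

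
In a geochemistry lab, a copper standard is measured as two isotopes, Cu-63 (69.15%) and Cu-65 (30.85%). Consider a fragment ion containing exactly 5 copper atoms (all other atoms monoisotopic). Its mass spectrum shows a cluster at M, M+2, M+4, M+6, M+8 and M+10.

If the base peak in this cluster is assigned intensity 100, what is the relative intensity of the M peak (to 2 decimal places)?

44.83

(0.6915 + 0.3085)^5 gives M 0.1581, M+2 0.3527, M+4 0.3147, M+6 0.1404, M+8 0.0313, M+10 0.0028; the largest is M+2.
P(M+2) = C(5,1) × 0.6915^4 × 0.3085^1 = 5 × 0.2286487 × 0.3085 = 0.352691 (base)
P(M) = C(5,0) × 0.6915^5 × 0.3085^0 = 1 × 0.15811058 × 1.0000 = 0.158111
Relative intensity = 0.158111 / 0.352691 × 100 = 44.83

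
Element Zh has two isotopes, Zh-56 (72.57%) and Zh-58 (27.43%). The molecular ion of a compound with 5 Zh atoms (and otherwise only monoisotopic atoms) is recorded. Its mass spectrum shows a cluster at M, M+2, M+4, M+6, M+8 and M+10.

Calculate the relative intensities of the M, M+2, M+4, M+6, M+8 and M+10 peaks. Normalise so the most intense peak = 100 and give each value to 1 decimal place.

Each Zh atom is independently Zh-56 (p = 0.7257) or Zh-58 (q = 0.2743); the cluster is the binomial expansion (p + q)^5.
P(M) = 0.7257^5 = 0.201273
P(M+2) = 5 × 0.7257^4 × 0.2743^1 = 0.380386
P(M+4) = 10 × 0.7257^3 × 0.2743^2 = 0.287556
P(M+6) = 10 × 0.7257^2 × 0.2743^3 = 0.108691
P(M+8) = 5 × 0.7257^1 × 0.2743^4 = 0.020541
P(M+10) = 0.2743^5 = 0.001553
The M+2 peak is largest (0.380386); scaling to 100 gives 52.9 : 100.0 : 75.6 : 28.6 : 5.4 : 0.4.

52.9 : 100.0 : 75.6 : 28.6 : 5.4 : 0.4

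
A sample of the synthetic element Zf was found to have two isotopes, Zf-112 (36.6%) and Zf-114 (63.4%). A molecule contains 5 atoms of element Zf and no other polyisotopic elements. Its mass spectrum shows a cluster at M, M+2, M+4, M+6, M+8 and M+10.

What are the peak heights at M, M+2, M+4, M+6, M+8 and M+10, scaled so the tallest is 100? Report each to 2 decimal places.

The 5 Zf atoms are independent, so intensities follow the terms of (0.366 + 0.634)^5.
P(M) = 0.366^5 = 0.006568
P(M+2) = 5 × 0.366^4 × 0.634^1 = 0.056883
P(M+4) = 10 × 0.366^3 × 0.634^2 = 0.197071
P(M+6) = 10 × 0.366^2 × 0.634^3 = 0.341374
P(M+8) = 5 × 0.366^1 × 0.634^4 = 0.295671
P(M+10) = 0.634^5 = 0.102435
The M+6 peak is largest (0.341374); scaling to 100 gives 1.92 : 16.66 : 57.73 : 100.00 : 86.61 : 30.01.

1.92 : 16.66 : 57.73 : 100.00 : 86.61 : 30.01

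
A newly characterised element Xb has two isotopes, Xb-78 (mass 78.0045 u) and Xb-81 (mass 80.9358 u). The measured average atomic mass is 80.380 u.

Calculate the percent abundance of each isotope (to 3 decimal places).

Let x be the fractional abundance of Xb-78; then Xb-81 has abundance 1 − x.
78.0045·x + 80.9358·(1 − x) = 80.380
(78.0045 − 80.9358)·x = 80.380 − 80.9358
x = -0.5558 / -2.9313 = 0.18961 → 18.961% Xb-78, 81.039% Xb-81.

Xb-78: 18.961%, Xb-81: 81.039%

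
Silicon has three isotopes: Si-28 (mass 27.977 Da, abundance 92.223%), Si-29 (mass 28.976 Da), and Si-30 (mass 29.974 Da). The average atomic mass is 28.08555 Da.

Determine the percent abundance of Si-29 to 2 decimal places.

Let x and y be the fractions of Si-29 and Si-30. Then x + y = 1 − 0.92223 = 0.07777 and 28.976x + 29.974y = 28.08555 − 0.92223×27.977 = 2.28432129.
Substituting: 28.976x + 29.974(0.07777 − x) = 2.28432129
(28.976 − 29.974)x = -0.04675669  ⇒  x = 0.04685, y = 0.03092
Si-29: 4.69%, Si-30: 3.09%.

4.69%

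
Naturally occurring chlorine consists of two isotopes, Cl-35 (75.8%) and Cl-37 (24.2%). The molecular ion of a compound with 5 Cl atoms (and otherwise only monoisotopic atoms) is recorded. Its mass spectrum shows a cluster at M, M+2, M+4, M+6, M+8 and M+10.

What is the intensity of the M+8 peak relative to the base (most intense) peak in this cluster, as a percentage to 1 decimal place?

Term probabilities: M 0.2502, M+2 0.3994, M+4 0.2551, M+6 0.0814, M+8 0.0130, M+10 0.0008. Base peak = M+2.
P(M+2) = C(5,1) × 0.758^4 × 0.242^1 = 5 × 0.33012379 × 0.2420 = 0.399450 (base)
P(M+8) = C(5,4) × 0.758^1 × 0.242^4 = 5 × 0.7580 × 0.00342974 = 0.012999
Relative intensity = 0.012999 / 0.399450 × 100 = 3.3

3.3%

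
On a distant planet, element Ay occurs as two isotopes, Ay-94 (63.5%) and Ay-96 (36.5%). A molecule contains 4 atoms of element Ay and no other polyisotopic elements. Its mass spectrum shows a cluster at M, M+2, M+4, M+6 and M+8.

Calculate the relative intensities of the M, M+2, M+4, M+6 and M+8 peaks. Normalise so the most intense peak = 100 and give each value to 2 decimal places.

Expanding (0.635 + 0.365)^4:
P(M) = 0.635^4 = 0.162590
P(M+2) = 4 × 0.635^3 × 0.365^1 = 0.373830
P(M+4) = 6 × 0.635^2 × 0.365^2 = 0.322318
P(M+6) = 4 × 0.635^1 × 0.365^3 = 0.123513
P(M+8) = 0.365^4 = 0.017749
The M+2 peak is largest (0.373830); scaling to 100 gives 43.49 : 100.00 : 86.22 : 33.04 : 4.75.

43.49 : 100.00 : 86.22 : 33.04 : 4.75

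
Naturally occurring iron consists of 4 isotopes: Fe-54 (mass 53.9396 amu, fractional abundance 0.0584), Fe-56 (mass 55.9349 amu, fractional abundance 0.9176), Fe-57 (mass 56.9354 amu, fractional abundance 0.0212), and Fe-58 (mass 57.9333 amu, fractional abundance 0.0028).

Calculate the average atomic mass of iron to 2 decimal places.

Ar = Σ fᵢ·mᵢ = 0.0584 × 53.9396 + 0.9176 × 55.9349 + 0.0212 × 56.9354 + 0.0028 × 57.9333
= 3.15007 + 51.32586 + 1.20703 + 0.16221 = 55.84517 amu

55.85 amu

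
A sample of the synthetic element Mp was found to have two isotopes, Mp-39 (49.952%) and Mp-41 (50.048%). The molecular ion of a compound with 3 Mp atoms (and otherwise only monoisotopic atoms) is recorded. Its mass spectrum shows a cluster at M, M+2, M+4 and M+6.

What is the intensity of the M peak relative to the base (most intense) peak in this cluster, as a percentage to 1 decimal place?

(0.49952 + 0.50048)^3 gives M 0.1246, M+2 0.3746, M+4 0.3754, M+6 0.1254; the largest is M+4.
P(M+4) = C(3,2) × 0.49952^1 × 0.50048^2 = 3 × 0.49952 × 0.25048023 = 0.375360 (base)
P(M) = C(3,0) × 0.49952^3 × 0.50048^0 = 1 × 0.12464035 × 1.0000 = 0.124640
Relative intensity = 0.124640 / 0.375360 × 100 = 33.2

33.2%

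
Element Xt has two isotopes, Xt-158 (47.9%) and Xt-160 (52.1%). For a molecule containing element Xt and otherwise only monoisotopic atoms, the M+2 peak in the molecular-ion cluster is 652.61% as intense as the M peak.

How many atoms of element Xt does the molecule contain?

The M+2/M ratio from n Xt atoms is n · q/p = n · 0.521/0.479.
n = 6.5261 × 0.479/0.521 = 6.00 ≈ 6

6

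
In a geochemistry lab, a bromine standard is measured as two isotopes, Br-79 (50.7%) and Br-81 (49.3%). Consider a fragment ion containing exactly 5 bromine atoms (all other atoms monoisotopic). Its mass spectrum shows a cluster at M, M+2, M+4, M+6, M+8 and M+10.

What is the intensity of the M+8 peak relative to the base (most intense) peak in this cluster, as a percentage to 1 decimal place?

Binomial terms of (0.507 + 0.493)^5: M 0.0335, M+2 0.1629, M+4 0.3168, M+6 0.3080, M+8 0.1497, M+10 0.0291 → M+4 is the base peak.
P(M+4) = C(5,2) × 0.507^3 × 0.493^2 = 10 × 0.13032384 × 0.243049 = 0.316751 (base)
P(M+8) = C(5,4) × 0.507^1 × 0.493^4 = 5 × 0.5070 × 0.05907282 = 0.149750
Relative intensity = 0.149750 / 0.316751 × 100 = 47.3

47.3%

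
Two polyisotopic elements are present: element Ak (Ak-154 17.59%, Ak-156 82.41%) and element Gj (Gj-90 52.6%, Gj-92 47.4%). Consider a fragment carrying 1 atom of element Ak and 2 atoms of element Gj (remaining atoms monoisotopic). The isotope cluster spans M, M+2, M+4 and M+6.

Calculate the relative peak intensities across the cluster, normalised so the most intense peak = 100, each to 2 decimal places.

Element Ak pattern (n=1): 0.1759 : 0.8241
Element Gj pattern (n=2): 0.276676 : 0.498648 : 0.224676
Convolve the two distributions (both contribute in 2-u steps):
  M: 0.1759×0.276676 = 0.048667
  M+2: 0.1759×0.498648 + 0.8241×0.276676 = 0.315721
  M+4: 0.1759×0.224676 + 0.8241×0.498648 = 0.450456
  M+6: 0.8241×0.224676 = 0.185155
Scale to base peak (0.450456) = 100: 10.80 : 70.09 : 100.00 : 41.10

10.80 : 70.09 : 100.00 : 41.10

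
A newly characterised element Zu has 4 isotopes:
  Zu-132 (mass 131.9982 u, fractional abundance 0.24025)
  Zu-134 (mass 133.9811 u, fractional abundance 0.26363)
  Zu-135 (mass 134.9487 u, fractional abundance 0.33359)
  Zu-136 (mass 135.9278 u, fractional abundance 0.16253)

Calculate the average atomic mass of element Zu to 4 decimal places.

134.1439 u

Average mass = Σ (abundance × isotope mass) = 0.24025 × 131.9982 + 0.26363 × 133.9811 + 0.33359 × 134.9487 + 0.16253 × 135.9278
= 31.71257 + 35.32144 + 45.01754 + 22.09235 = 134.14390 u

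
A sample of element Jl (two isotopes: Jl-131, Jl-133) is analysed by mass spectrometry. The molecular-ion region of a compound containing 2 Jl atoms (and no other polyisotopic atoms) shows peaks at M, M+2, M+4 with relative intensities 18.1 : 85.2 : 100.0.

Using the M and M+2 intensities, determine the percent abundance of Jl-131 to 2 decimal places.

29.82%

Write p for the Jl-131 fraction. I(M+2)/I(M) = [C(2,1)·p^1·(1−p)] / p^2 = 2·(1−p)/p = 85.2/18.1 = 4.7072
(1−p)/p = 4.7072/2 = 2.3536  ⇒  p = 1/(1 + 2.3536) = 0.2982
Jl-131: 29.82%, Jl-133: 70.18%.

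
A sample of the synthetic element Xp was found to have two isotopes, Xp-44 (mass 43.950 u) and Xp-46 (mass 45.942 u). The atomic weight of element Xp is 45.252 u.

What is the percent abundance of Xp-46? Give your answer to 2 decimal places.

65.36%

With x = fraction of Xp-44 (so Xp-46 is 1 − x):
43.950·x + 45.942·(1 − x) = 45.252
(43.950 − 45.942)·x = 45.252 − 45.942
x = -0.690 / -1.992 = 0.34639 → 34.64% Xp-44, 65.36% Xp-46.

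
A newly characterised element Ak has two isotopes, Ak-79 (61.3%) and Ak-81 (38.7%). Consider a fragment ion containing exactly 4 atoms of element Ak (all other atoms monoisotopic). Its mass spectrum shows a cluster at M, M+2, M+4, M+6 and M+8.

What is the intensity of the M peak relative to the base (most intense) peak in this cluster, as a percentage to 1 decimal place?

39.6%

(0.613 + 0.387)^4 gives M 0.1412, M+2 0.3566, M+4 0.3377, M+6 0.1421, M+8 0.0224; the largest is M+2.
P(M+2) = C(4,1) × 0.613^3 × 0.387^1 = 4 × 0.2303464 × 0.3870 = 0.356576 (base)
P(M) = C(4,0) × 0.613^4 × 0.387^0 = 1 × 0.14120234 × 1.0000 = 0.141202
Relative intensity = 0.141202 / 0.356576 × 100 = 39.6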